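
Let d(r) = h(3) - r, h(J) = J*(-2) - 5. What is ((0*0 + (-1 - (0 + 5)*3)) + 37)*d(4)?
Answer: -315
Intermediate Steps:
h(J) = -5 - 2*J (h(J) = -2*J - 5 = -5 - 2*J)
d(r) = -11 - r (d(r) = (-5 - 2*3) - r = (-5 - 6) - r = -11 - r)
((0*0 + (-1 - (0 + 5)*3)) + 37)*d(4) = ((0*0 + (-1 - (0 + 5)*3)) + 37)*(-11 - 1*4) = ((0 + (-1 - 5*3)) + 37)*(-11 - 4) = ((0 + (-1 - 1*15)) + 37)*(-15) = ((0 + (-1 - 15)) + 37)*(-15) = ((0 - 16) + 37)*(-15) = (-16 + 37)*(-15) = 21*(-15) = -315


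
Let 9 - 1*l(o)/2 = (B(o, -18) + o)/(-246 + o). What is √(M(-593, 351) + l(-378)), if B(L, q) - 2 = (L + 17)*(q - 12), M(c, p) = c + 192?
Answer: I*√2126319/78 ≈ 18.695*I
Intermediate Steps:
M(c, p) = 192 + c
B(L, q) = 2 + (-12 + q)*(17 + L) (B(L, q) = 2 + (L + 17)*(q - 12) = 2 + (17 + L)*(-12 + q) = 2 + (-12 + q)*(17 + L))
l(o) = 18 - 2*(-508 - 29*o)/(-246 + o) (l(o) = 18 - 2*((-202 - 12*o + 17*(-18) + o*(-18)) + o)/(-246 + o) = 18 - 2*((-202 - 12*o - 306 - 18*o) + o)/(-246 + o) = 18 - 2*((-508 - 30*o) + o)/(-246 + o) = 18 - 2*(-508 - 29*o)/(-246 + o))
√(M(-593, 351) + l(-378)) = √((192 - 593) + 4*(-853 + 19*(-378))/(-246 - 378)) = √(-401 + 4*(-853 - 7182)/(-624)) = √(-401 + 4*(-1/624)*(-8035)) = √(-401 + 8035/156) = √(-54521/156) = I*√2126319/78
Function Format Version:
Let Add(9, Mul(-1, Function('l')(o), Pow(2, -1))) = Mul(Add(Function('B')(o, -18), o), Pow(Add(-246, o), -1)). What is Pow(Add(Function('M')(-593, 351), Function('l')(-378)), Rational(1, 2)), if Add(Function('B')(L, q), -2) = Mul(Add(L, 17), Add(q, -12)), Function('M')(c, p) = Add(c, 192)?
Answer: Mul(Rational(1, 78), I, Pow(2126319, Rational(1, 2))) ≈ Mul(18.695, I)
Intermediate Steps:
Function('M')(c, p) = Add(192, c)
Function('B')(L, q) = Add(2, Mul(Add(-12, q), Add(17, L))) (Function('B')(L, q) = Add(2, Mul(Add(L, 17), Add(q, -12))) = Add(2, Mul(Add(17, L), Add(-12, q))) = Add(2, Mul(Add(-12, q), Add(17, L))))
Function('l')(o) = Add(18, Mul(-2, Pow(Add(-246, o), -1), Add(-508, Mul(-29, o)))) (Function('l')(o) = Add(18, Mul(-2, Mul(Add(Add(-202, Mul(-12, o), Mul(17, -18), Mul(o, -18)), o), Pow(Add(-246, o), -1)))) = Add(18, Mul(-2, Mul(Add(Add(-202, Mul(-12, o), -306, Mul(-18, o)), o), Pow(Add(-246, o), -1)))) = Add(18, Mul(-2, Mul(Add(Add(-508, Mul(-30, o)), o), Pow(Add(-246, o), -1)))) = Add(18, Mul(-2, Mul(Add(-508, Mul(-29, o)), Pow(Add(-246, o), -1)))) = Add(18, Mul(-2, Mul(Pow(Add(-246, o), -1), Add(-508, Mul(-29, o))))) = Add(18, Mul(-2, Pow(Add(-246, o), -1), Add(-508, Mul(-29, o)))))
Pow(Add(Function('M')(-593, 351), Function('l')(-378)), Rational(1, 2)) = Pow(Add(Add(192, -593), Mul(4, Pow(Add(-246, -378), -1), Add(-853, Mul(19, -378)))), Rational(1, 2)) = Pow(Add(-401, Mul(4, Pow(-624, -1), Add(-853, -7182))), Rational(1, 2)) = Pow(Add(-401, Mul(4, Rational(-1, 624), -8035)), Rational(1, 2)) = Pow(Add(-401, Rational(8035, 156)), Rational(1, 2)) = Pow(Rational(-54521, 156), Rational(1, 2)) = Mul(Rational(1, 78), I, Pow(2126319, Rational(1, 2)))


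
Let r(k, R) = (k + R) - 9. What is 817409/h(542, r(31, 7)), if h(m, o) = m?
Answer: 817409/542 ≈ 1508.1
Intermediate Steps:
r(k, R) = -9 + R + k (r(k, R) = (R + k) - 9 = -9 + R + k)
817409/h(542, r(31, 7)) = 817409/542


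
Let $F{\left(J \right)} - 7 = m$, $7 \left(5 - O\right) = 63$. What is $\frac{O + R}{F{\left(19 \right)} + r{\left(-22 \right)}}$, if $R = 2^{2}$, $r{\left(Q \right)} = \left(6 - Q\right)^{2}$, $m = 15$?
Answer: $0$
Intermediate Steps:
$O = -4$ ($O = 5 - 9 = -4$)
$R = 4$
$F{\left(J \right)} = 22$ ($F{\left(J \right)} = 7 + 15 = 22$)
$\frac{O + R}{F{\left(19 \right)} + r{\left(-22 \right)}} = \frac{-4 + 4}{22 + \left(-6 - 22\right)^{2}} = \frac{0}{22 + \left(-28\right)^{2}} = \frac{0}{22 + 784} = \frac{0}{806} = 0 \cdot \frac{1}{806} = 0$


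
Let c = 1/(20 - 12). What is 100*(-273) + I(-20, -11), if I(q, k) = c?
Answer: -218399/8 ≈ -27300.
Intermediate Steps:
c = 1/8 ≈ 0.12500
I(q, k) = 1/8
100*(-273) + I(-20, -11) = 100*(-273) + 1/8 = -27300 + 1/8 = -218399/8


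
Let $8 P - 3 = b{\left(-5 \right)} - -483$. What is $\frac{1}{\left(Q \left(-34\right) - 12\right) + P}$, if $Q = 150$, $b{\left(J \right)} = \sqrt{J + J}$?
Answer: $- \frac{32328}{163296811} - \frac{4 i \sqrt{10}}{816484055} \approx -0.00019797 - 1.5492 \cdot 10^{-8} i$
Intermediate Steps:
$b{\left(J \right)} = \sqrt{2} \sqrt{J}$ ($b{\left(J \right)} = \sqrt{2 J} = \sqrt{2} \sqrt{J}$)
$P = \frac{243}{4} + \frac{i \sqrt{10}}{8}$ ($P = \frac{3}{8} + \frac{\sqrt{2} \sqrt{-5} - -483}{8} = \frac{3}{8} + \frac{\sqrt{2} i \sqrt{5} + 483}{8} = \frac{3}{8} + \frac{i \sqrt{10} + 483}{8} = \frac{3}{8} + \frac{483 + i \sqrt{10}}{8} = \frac{3}{8} + \left(\frac{483}{8} + \frac{i \sqrt{10}}{8}\right) = \frac{243}{4} + \frac{i \sqrt{10}}{8} \approx 60.75 + 0.39528 i$)
$\frac{1}{\left(Q \left(-34\right) - 12\right) + P} = \frac{1}{\left(150 \left(-34\right) - 12\right) + \left(\frac{243}{4} + \frac{i \sqrt{10}}{8}\right)} = \frac{1}{\left(-5100 - 12\right) + \left(\frac{243}{4} + \frac{i \sqrt{10}}{8}\right)} = \frac{1}{-5112 + \left(\frac{243}{4} + \frac{i \sqrt{10}}{8}\right)} = \frac{1}{- \frac{20205}{4} + \frac{i \sqrt{10}}{8}}$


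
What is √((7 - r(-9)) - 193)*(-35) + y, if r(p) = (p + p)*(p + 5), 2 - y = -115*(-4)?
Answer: -458 - 35*I*√258 ≈ -458.0 - 562.18*I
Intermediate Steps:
y = -458 (y = 2 - (-115)*(-4) = 2 - 1*460 = 2 - 460 = -458)
r(p) = 2*p*(5 + p) (r(p) = (2*p)*(5 + p) = 2*p*(5 + p))
√((7 - r(-9)) - 193)*(-35) + y = √((7 - 2*(-9)*(5 - 9)) - 193)*(-35) - 458 = √((7 - 2*(-9)*(-4)) - 193)*(-35) - 458 = √((7 - 1*72) - 193)*(-35) - 458 = √((7 - 72) - 193)*(-35) - 458 = √(-65 - 193)*(-35) - 458 = √(-258)*(-35) - 458 = (I*√258)*(-35) - 458 = -35*I*√258 - 458 = -458 - 35*I*√258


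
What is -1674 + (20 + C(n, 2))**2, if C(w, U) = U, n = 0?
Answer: -1190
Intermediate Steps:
-1674 + (20 + C(n, 2))**2 = -1674 + (20 + 2)**2 = -1674 + 22**2 = -1674 + 484 = -1190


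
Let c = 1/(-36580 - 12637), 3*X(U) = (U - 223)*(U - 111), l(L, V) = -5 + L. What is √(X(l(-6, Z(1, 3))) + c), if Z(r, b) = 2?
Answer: √23050731305707/49217 ≈ 97.550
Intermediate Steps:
X(U) = (-223 + U)*(-111 + U)/3 (X(U) = ((U - 223)*(U - 111))/3 = ((-223 + U)*(-111 + U))/3 = (-223 + U)*(-111 + U)/3)
c = -1/49217 (c = 1/(-49217) = -1/49217 ≈ -2.0318e-5)
√(X(l(-6, Z(1, 3))) + c) = √((8251 - 334*(-5 - 6)/3 + (-5 - 6)²/3) - 1/49217) = √((8251 - 334/3*(-11) + (⅓)*(-11)²) - 1/49217) = √((8251 + 3674/3 + (⅓)*121) - 1/49217) = √((8251 + 3674/3 + 121/3) - 1/49217) = √(9516 - 1/49217) = √(468348971/49217) = √23050731305707/49217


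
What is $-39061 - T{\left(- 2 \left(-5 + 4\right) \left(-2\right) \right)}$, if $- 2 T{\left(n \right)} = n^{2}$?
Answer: $-39053$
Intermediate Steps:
$T{\left(n \right)} = - \frac{n^{2}}{2}$
$-39061 - T{\left(- 2 \left(-5 + 4\right) \left(-2\right) \right)} = -39061 - - \frac{\left(- 2 \left(-5 + 4\right) \left(-2\right)\right)^{2}}{2} = -39061 - - \frac{\left(\left(-2\right) \left(-1\right) \left(-2\right)\right)^{2}}{2} = -39061 - - \frac{\left(2 \left(-2\right)\right)^{2}}{2} = -39061 - - \frac{\left(-4\right)^{2}}{2} = -39061 - \left(- \frac{1}{2}\right) 16 = -39061 - -8 = -39061 + 8 = -39053$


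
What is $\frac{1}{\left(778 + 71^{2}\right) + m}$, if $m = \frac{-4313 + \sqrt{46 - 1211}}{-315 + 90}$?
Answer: $\frac{295557300}{1725513434909} + \frac{225 i \sqrt{1165}}{1725513434909} \approx 0.00017129 + 4.4507 \cdot 10^{-9} i$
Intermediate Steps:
$m = \frac{4313}{225} - \frac{i \sqrt{1165}}{225}$ ($m = \frac{-4313 + \sqrt{-1165}}{-225} = \left(-4313 + i \sqrt{1165}\right) \left(- \frac{1}{225}\right) = \frac{4313}{225} - \frac{i \sqrt{1165}}{225} \approx 19.169 - 0.1517 i$)
$\frac{1}{\left(778 + 71^{2}\right) + m} = \frac{1}{\left(778 + 71^{2}\right) + \left(\frac{4313}{225} - \frac{i \sqrt{1165}}{225}\right)} = \frac{1}{\left(778 + 5041\right) + \left(\frac{4313}{225} - \frac{i \sqrt{1165}}{225}\right)} = \frac{1}{5819 + \left(\frac{4313}{225} - \frac{i \sqrt{1165}}{225}\right)} = \frac{1}{\frac{1313588}{225} - \frac{i \sqrt{1165}}{225}}$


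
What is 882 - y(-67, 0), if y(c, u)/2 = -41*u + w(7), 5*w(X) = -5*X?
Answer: 896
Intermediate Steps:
w(X) = -X (w(X) = (-5*X)/5 = -X)
y(c, u) = -14 - 82*u (y(c, u) = 2*(-41*u - 1*7) = 2*(-41*u - 7) = 2*(-7 - 41*u) = -14 - 82*u)
882 - y(-67, 0) = 882 - (-14 - 82*0) = 882 - (-14 + 0) = 882 - 1*(-14) = 882 + 14 = 896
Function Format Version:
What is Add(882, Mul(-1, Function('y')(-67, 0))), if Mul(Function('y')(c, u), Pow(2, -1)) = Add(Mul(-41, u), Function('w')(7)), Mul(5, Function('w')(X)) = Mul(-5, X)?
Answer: 896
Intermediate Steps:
Function('w')(X) = Mul(-1, X) (Function('w')(X) = Mul(Rational(1, 5), Mul(-5, X)) = Mul(-1, X))
Function('y')(c, u) = Add(-14, Mul(-82, u)) (Function('y')(c, u) = Mul(2, Add(Mul(-41, u), Mul(-1, 7))) = Mul(2, Add(Mul(-41, u), -7)) = Mul(2, Add(-7, Mul(-41, u))) = Add(-14, Mul(-82, u)))
Add(882, Mul(-1, Function('y')(-67, 0))) = Add(882, Mul(-1, Add(-14, Mul(-82, 0)))) = Add(882, Mul(-1, Add(-14, 0))) = Add(882, Mul(-1, -14)) = Add(882, 14) = 896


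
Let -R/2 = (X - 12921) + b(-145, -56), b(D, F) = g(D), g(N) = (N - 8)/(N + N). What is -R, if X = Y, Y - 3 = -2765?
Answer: -4547917/145 ≈ -31365.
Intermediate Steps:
Y = -2762 (Y = 3 - 2765 = -2762)
X = -2762
g(N) = (-8 + N)/(2*N) (g(N) = (-8 + N)/((2*N)) = (-8 + N)*(1/(2*N)) = (-8 + N)/(2*N))
b(D, F) = (-8 + D)/(2*D)
R = 4547917/145 (R = -2*((-2762 - 12921) + (½)*(-8 - 145)/(-145)) = -2*(-15683 + (½)*(-1/145)*(-153)) = -2*(-15683 + 153/290) = -2*(-4547917/290) = 4547917/145 ≈ 31365.)
-R = -1*4547917/145 = -4547917/145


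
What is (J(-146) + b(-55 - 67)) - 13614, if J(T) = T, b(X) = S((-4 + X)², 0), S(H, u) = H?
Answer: 2116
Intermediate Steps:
b(X) = (-4 + X)²
(J(-146) + b(-55 - 67)) - 13614 = (-146 + (-4 + (-55 - 67))²) - 13614 = (-146 + (-4 - 122)²) - 13614 = (-146 + (-126)²) - 13614 = (-146 + 15876) - 13614 = 15730 - 13614 = 2116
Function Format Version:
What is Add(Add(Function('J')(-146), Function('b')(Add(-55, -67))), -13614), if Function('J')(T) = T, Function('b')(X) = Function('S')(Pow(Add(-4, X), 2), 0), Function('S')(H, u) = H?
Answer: 2116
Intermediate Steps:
Function('b')(X) = Pow(Add(-4, X), 2)
Add(Add(Function('J')(-146), Function('b')(Add(-55, -67))), -13614) = Add(Add(-146, Pow(Add(-4, Add(-55, -67)), 2)), -13614) = Add(Add(-146, Pow(Add(-4, -122), 2)), -13614) = Add(Add(-146, Pow(-126, 2)), -13614) = Add(Add(-146, 15876), -13614) = Add(15730, -13614) = 2116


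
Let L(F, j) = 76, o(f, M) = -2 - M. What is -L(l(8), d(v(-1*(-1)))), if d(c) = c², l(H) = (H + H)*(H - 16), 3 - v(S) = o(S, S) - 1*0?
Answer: -76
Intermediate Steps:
v(S) = 5 + S (v(S) = 3 - ((-2 - S) - 1*0) = 3 - ((-2 - S) + 0) = 3 - (-2 - S) = 3 + (2 + S) = 5 + S)
l(H) = 2*H*(-16 + H) (l(H) = (2*H)*(-16 + H) = 2*H*(-16 + H))
-L(l(8), d(v(-1*(-1)))) = -1*76 = -76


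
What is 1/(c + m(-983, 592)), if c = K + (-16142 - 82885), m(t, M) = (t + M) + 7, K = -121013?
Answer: -1/220424 ≈ -4.5367e-6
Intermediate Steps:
m(t, M) = 7 + M + t (m(t, M) = (M + t) + 7 = 7 + M + t)
c = -220040 (c = -121013 + (-16142 - 82885) = -121013 - 99027 = -220040)
1/(c + m(-983, 592)) = 1/(-220040 + (7 + 592 - 983)) = 1/(-220040 - 384) = 1/(-220424) = -1/220424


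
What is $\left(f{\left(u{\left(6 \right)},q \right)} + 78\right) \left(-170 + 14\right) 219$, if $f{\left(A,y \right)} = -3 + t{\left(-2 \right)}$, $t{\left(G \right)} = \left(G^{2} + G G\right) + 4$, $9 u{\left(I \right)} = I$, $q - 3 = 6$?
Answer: $-2972268$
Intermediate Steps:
$q = 9$ ($q = 3 + 6 = 9$)
$u{\left(I \right)} = \frac{I}{9}$
$t{\left(G \right)} = 4 + 2 G^{2}$ ($t{\left(G \right)} = \left(G^{2} + G^{2}\right) + 4 = 2 G^{2} + 4 = 4 + 2 G^{2}$)
$f{\left(A,y \right)} = 9$ ($f{\left(A,y \right)} = -3 + \left(4 + 2 \left(-2\right)^{2}\right) = -3 + \left(4 + 2 \cdot 4\right) = -3 + \left(4 + 8\right) = -3 + 12 = 9$)
$\left(f{\left(u{\left(6 \right)},q \right)} + 78\right) \left(-170 + 14\right) 219 = \left(9 + 78\right) \left(-170 + 14\right) 219 = 87 \left(-156\right) 219 = \left(-13572\right) 219 = -2972268$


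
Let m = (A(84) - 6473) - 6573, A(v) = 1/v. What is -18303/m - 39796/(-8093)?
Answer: 56053562984/8868819259 ≈ 6.3203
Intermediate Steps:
m = -1095863/84 (m = (1/84 - 6473) - 6573 = -543731/84 - 6573 = -1095863/84 ≈ -13046.)
-18303/m - 39796/(-8093) = -18303/(-1095863/84) - 39796/(-8093) = -18303*(-84/1095863) - 39796*(-1/8093) = 1537452/1095863 + 39796/8093 = 56053562984/8868819259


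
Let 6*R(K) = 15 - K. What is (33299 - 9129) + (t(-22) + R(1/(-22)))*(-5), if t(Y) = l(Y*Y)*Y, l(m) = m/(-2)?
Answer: -325055/132 ≈ -2462.5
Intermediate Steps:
R(K) = 5/2 - K/6 (R(K) = (15 - K)/6 = 5/2 - K/6)
l(m) = -m/2 (l(m) = m*(-½) = -m/2)
t(Y) = -Y³/2 (t(Y) = (-Y*Y/2)*Y = (-Y²/2)*Y = -Y³/2)
(33299 - 9129) + (t(-22) + R(1/(-22)))*(-5) = (33299 - 9129) + (-½*(-22)³ + (5/2 - ⅙/(-22)))*(-5) = 24170 + (-½*(-10648) + (5/2 - ⅙*(-1/22)))*(-5) = 24170 + (5324 + (5/2 + 1/132))*(-5) = 24170 + (5324 + 331/132)*(-5) = 24170 + (703099/132)*(-5) = 24170 - 3515495/132 = -325055/132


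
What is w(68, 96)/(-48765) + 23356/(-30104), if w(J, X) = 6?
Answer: -94927997/122335130 ≈ -0.77597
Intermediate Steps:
w(68, 96)/(-48765) + 23356/(-30104) = 6/(-48765) + 23356/(-30104) = 6*(-1/48765) + 23356*(-1/30104) = -2/16255 - 5839/7526 = -94927997/122335130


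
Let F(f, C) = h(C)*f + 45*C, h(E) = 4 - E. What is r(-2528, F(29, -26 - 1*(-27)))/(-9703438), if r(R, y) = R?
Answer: 1264/4851719 ≈ 0.00026053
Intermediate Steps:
F(f, C) = 45*C + f*(4 - C) (F(f, C) = (4 - C)*f + 45*C = f*(4 - C) + 45*C = 45*C + f*(4 - C))
r(-2528, F(29, -26 - 1*(-27)))/(-9703438) = -2528/(-9703438) = -2528*(-1/9703438) = 1264/4851719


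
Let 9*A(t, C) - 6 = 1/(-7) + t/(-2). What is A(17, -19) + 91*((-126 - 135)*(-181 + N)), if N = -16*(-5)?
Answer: 302255189/126 ≈ 2.3989e+6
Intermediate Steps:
A(t, C) = 41/63 - t/18 (A(t, C) = ⅔ + (1/(-7) + t/(-2))/9 = ⅔ + (1*(-⅐) + t*(-½))/9 = ⅔ + (-⅐ - t/2)/9 = ⅔ + (-1/63 - t/18) = 41/63 - t/18)
N = 80
A(17, -19) + 91*((-126 - 135)*(-181 + N)) = (41/63 - 1/18*17) + 91*((-126 - 135)*(-181 + 80)) = (41/63 - 17/18) + 91*(-261*(-101)) = -37/126 + 91*26361 = -37/126 + 2398851 = 302255189/126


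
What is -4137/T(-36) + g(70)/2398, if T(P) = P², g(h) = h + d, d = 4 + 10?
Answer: -1635277/517968 ≈ -3.1571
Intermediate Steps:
d = 14
g(h) = 14 + h (g(h) = h + 14 = 14 + h)
-4137/T(-36) + g(70)/2398 = -4137/((-36)²) + (14 + 70)/2398 = -4137/1296 + 84*(1/2398) = -4137*1/1296 + 42/1199 = -1379/432 + 42/1199 = -1635277/517968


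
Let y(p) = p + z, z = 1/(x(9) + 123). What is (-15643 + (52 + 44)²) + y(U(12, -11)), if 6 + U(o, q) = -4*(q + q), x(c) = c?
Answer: -837539/132 ≈ -6345.0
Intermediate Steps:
z = 1/132 (z = 1/(9 + 123) = 1/132 ≈ 0.0075758)
U(o, q) = -6 - 8*q (U(o, q) = -6 - 4*(q + q) = -6 - 8*q)
y(p) = 1/132 + p (y(p) = p + 1/132 = 1/132 + p)
(-15643 + (52 + 44)²) + y(U(12, -11)) = (-15643 + (52 + 44)²) + (1/132 + (-6 - 8*(-11))) = (-15643 + 96²) + (1/132 + (-6 + 88)) = (-15643 + 9216) + (1/132 + 82) = -6427 + 10825/132 = -837539/132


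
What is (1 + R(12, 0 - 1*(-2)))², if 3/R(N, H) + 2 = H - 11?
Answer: 64/121 ≈ 0.52893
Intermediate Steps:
R(N, H) = 3/(-13 + H) (R(N, H) = 3/(-2 + (H - 11)) = 3/(-2 + (-11 + H)) = 3/(-13 + H))
(1 + R(12, 0 - 1*(-2)))² = (1 + 3/(-13 + (0 - 1*(-2))))² = (1 + 3/(-13 + (0 + 2)))² = (1 + 3/(-13 + 2))² = (1 + 3/(-11))² = (1 + 3*(-1/11))² = (1 - 3/11)² = (8/11)² = 64/121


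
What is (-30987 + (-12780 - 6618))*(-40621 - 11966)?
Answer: 2649595995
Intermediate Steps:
(-30987 + (-12780 - 6618))*(-40621 - 11966) = (-30987 - 19398)*(-52587) = -50385*(-52587) = 2649595995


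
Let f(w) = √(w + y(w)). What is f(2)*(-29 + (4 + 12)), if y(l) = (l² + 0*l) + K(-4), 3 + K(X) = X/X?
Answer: -26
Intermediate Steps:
K(X) = -2 (K(X) = -3 + X/X = -3 + 1 = -2)
y(l) = -2 + l² (y(l) = (l² + 0*l) - 2 = (l² + 0) - 2 = l² - 2 = -2 + l²)
f(w) = √(-2 + w + w²) (f(w) = √(w + (-2 + w²)) = √(-2 + w + w²))
f(2)*(-29 + (4 + 12)) = √(-2 + 2 + 2²)*(-29 + (4 + 12)) = √(-2 + 2 + 4)*(-29 + 16) = √4*(-13) = 2*(-13) = -26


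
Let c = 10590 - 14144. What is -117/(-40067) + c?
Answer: -142398001/40067 ≈ -3554.0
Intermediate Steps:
c = -3554
-117/(-40067) + c = -117/(-40067) - 3554 = -117*(-1/40067) - 3554 = 117/40067 - 3554 = -142398001/40067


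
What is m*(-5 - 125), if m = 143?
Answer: -18590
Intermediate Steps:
m*(-5 - 125) = 143*(-5 - 125) = 143*(-130) = -18590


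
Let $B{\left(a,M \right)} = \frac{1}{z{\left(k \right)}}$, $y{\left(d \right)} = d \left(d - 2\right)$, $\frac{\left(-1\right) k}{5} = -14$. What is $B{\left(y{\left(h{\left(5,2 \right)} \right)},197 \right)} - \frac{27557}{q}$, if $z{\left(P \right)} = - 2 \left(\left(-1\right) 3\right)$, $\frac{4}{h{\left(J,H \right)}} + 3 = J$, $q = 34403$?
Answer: $- \frac{130939}{206418} \approx -0.63434$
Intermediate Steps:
$k = 70$ ($k = \left(-5\right) \left(-14\right) = 70$)
$h{\left(J,H \right)} = \frac{4}{-3 + J}$
$y{\left(d \right)} = d \left(-2 + d\right)$
$z{\left(P \right)} = 6$ ($z{\left(P \right)} = \left(-2\right) \left(-3\right) = 6$)
$B{\left(a,M \right)} = \frac{1}{6}$
$B{\left(y{\left(h{\left(5,2 \right)} \right)},197 \right)} - \frac{27557}{q} = \frac{1}{6} - \frac{27557}{34403} = - \frac{130939}{206418}$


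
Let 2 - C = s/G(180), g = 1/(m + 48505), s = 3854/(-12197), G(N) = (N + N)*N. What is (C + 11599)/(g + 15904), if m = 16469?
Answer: 49645720133328683/68060127009108600 ≈ 0.72944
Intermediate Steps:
G(N) = 2*N² (G(N) = (2*N)*N = 2*N²)
s = -3854/12197 (s = 3854*(-1/12197) = -3854/12197 ≈ -0.31598)
g = 1/64974 (g = 1/(16469 + 48505) = 1/64974 ≈ 1.5391e-5)
C = 790367527/395182800 (C = 2 - (-3854)/(12197*(2*180²)) = 2 - (-3854)/(12197*(2*32400)) = 2 - (-3854)/(12197*64800) = 2 - 1*(-1927/395182800) = 2 + 1927/395182800 = 790367527/395182800 ≈ 2.0000)
(C + 11599)/(g + 15904) = (790367527/395182800 + 11599)/(1/64974 + 15904) = 4584515664727/(395182800*(1033346497/64974)) = (4584515664727/395182800)*(64974/1033346497) = 49645720133328683/68060127009108600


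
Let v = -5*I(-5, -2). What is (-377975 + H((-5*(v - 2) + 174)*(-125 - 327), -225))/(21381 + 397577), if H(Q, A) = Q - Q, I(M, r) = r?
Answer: -377975/418958 ≈ -0.90218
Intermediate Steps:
v = 10 (v = -5*(-2) = 10)
H(Q, A) = 0
(-377975 + H((-5*(v - 2) + 174)*(-125 - 327), -225))/(21381 + 397577) = (-377975 + 0)/(21381 + 397577) = -377975/418958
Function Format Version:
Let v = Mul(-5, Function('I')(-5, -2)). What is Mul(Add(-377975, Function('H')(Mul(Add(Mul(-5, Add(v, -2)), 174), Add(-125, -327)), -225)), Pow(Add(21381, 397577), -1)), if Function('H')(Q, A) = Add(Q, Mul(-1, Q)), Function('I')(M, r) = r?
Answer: Rational(-377975, 418958) ≈ -0.90218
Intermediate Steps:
v = 10 (v = Mul(-5, -2) = 10)
Function('H')(Q, A) = 0
Mul(Add(-377975, Function('H')(Mul(Add(Mul(-5, Add(v, -2)), 174), Add(-125, -327)), -225)), Pow(Add(21381, 397577), -1)) = Mul(Add(-377975, 0), Pow(Add(21381, 397577), -1)) = Mul(-377975, Pow(418958, -1)) = Mul(-377975, Rational(1, 418958)) = Rational(-377975, 418958)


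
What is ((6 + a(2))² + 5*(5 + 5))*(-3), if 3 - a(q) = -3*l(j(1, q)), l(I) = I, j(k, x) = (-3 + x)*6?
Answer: -393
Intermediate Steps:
j(k, x) = -18 + 6*x
a(q) = -51 + 18*q (a(q) = 3 - (-3)*(-18 + 6*q) = 3 - (54 - 18*q) = 3 + (-54 + 18*q) = -51 + 18*q)
((6 + a(2))² + 5*(5 + 5))*(-3) = ((6 + (-51 + 18*2))² + 5*(5 + 5))*(-3) = ((6 + (-51 + 36))² + 5*10)*(-3) = ((6 - 15)² + 50)*(-3) = ((-9)² + 50)*(-3) = (81 + 50)*(-3) = 131*(-3) = -393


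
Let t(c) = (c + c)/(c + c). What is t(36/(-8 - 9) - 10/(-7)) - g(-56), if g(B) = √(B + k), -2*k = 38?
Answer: 1 - 5*I*√3 ≈ 1.0 - 8.6602*I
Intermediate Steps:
k = -19 (k = -½*38 = -19)
t(c) = 1 (t(c) = (2*c)/((2*c)) = (2*c)*(1/(2*c)) = 1)
g(B) = √(-19 + B) (g(B) = √(B - 19) = √(-19 + B))
t(36/(-8 - 9) - 10/(-7)) - g(-56) = 1 - √(-19 - 56) = 1 - √(-75) = 1 - 5*I*√3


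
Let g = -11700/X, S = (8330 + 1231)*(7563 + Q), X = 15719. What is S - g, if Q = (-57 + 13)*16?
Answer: 1030834725081/15719 ≈ 6.5579e+7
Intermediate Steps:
Q = -704 (Q = -44*16 = -704)
S = 65578899 (S = (8330 + 1231)*(7563 - 704) = 9561*6859 = 65578899)
g = -11700/15719 ≈ -0.74432
S - g = 65578899 - 1*(-11700/15719) = 65578899 + 11700/15719 = 1030834725081/15719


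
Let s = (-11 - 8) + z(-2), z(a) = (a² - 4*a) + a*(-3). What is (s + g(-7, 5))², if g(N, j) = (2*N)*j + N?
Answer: 6084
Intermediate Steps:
z(a) = a² - 7*a (z(a) = (a² - 4*a) - 3*a = a² - 7*a)
g(N, j) = N + 2*N*j (g(N, j) = 2*N*j + N = N + 2*N*j)
s = -1 (s = (-11 - 8) - 2*(-7 - 2) = -19 - 2*(-9) = -19 + 18 = -1)
(s + g(-7, 5))² = (-1 - 7*(1 + 2*5))² = (-1 - 7*(1 + 10))² = (-1 - 7*11)² = (-1 - 77)² = (-78)² = 6084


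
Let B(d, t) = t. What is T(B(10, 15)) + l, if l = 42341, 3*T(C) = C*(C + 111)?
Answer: 42971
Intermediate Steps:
T(C) = C*(111 + C)/3 (T(C) = (C*(C + 111))/3 = (C*(111 + C))/3 = C*(111 + C)/3)
T(B(10, 15)) + l = (1/3)*15*(111 + 15) + 42341 = (1/3)*15*126 + 42341 = 630 + 42341 = 42971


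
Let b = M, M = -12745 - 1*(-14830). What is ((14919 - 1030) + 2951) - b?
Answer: 14755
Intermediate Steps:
M = 2085 (M = -12745 + 14830 = 2085)
b = 2085
((14919 - 1030) + 2951) - b = ((14919 - 1030) + 2951) - 1*2085 = (13889 + 2951) - 2085 = 16840 - 2085 = 14755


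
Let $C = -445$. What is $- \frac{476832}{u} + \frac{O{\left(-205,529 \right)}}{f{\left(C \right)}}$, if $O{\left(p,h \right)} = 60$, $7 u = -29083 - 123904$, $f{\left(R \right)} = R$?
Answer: $\frac{295230492}{13615843} \approx 21.683$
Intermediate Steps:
$u = - \frac{152987}{7}$ ($u = \frac{-29083 - 123904}{7} = \frac{1}{7} \left(-152987\right) = - \frac{152987}{7} \approx -21855.0$)
$- \frac{476832}{u} + \frac{O{\left(-205,529 \right)}}{f{\left(C \right)}} = - \frac{476832}{- \frac{152987}{7}} + \frac{60}{-445} = \left(-476832\right) \left(- \frac{7}{152987}\right) + 60 \left(- \frac{1}{445}\right) = \frac{3337824}{152987} - \frac{12}{89} = \frac{295230492}{13615843}$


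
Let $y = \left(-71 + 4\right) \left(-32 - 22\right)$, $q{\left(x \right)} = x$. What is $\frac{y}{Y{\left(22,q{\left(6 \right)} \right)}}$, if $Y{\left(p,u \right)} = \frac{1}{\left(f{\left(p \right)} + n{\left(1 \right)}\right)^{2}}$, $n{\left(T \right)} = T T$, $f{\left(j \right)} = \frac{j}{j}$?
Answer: $14472$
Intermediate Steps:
$f{\left(j \right)} = 1$
$n{\left(T \right)} = T^{2}$
$y = 3618$ ($y = \left(-67\right) \left(-54\right) = 3618$)
$Y{\left(p,u \right)} = \frac{1}{4}$ ($Y{\left(p,u \right)} = \frac{1}{\left(1 + 1^{2}\right)^{2}} = \frac{1}{\left(1 + 1\right)^{2}} = \frac{1}{2^{2}} = \frac{1}{4}$)
$\frac{y}{Y{\left(22,q{\left(6 \right)} \right)}} = 3618 \frac{1}{\frac{1}{4}} = 3618 \cdot 4 = 14472$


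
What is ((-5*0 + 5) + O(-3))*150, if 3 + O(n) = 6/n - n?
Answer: 450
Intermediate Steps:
O(n) = -3 - n + 6/n (O(n) = -3 + (6/n - n) = -3 + (-n + 6/n) = -3 - n + 6/n)
((-5*0 + 5) + O(-3))*150 = ((-5*0 + 5) + (-3 - 1*(-3) + 6/(-3)))*150 = ((0 + 5) + (-3 + 3 + 6*(-⅓)))*150 = (5 + (-3 + 3 - 2))*150 = (5 - 2)*150 = 3*150 = 450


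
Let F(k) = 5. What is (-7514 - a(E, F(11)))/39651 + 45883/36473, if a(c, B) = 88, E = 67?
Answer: 514013029/482063641 ≈ 1.0663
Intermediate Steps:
(-7514 - a(E, F(11)))/39651 + 45883/36473 = (-7514 - 1*88)/39651 + 45883/36473 = (-7514 - 88)*(1/39651) + 45883*(1/36473) = -7602*1/39651 + 45883/36473 = -2534/13217 + 45883/36473 = 514013029/482063641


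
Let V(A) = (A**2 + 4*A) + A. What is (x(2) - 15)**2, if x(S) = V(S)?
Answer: 1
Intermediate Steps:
V(A) = A**2 + 5*A
x(S) = S*(5 + S)
(x(2) - 15)**2 = (2*(5 + 2) - 15)**2 = (2*7 - 15)**2 = (14 - 15)**2 = (-1)**2 = 1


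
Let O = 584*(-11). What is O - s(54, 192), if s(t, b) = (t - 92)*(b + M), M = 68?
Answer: 3456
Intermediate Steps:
O = -6424
s(t, b) = (-92 + t)*(68 + b) (s(t, b) = (t - 92)*(b + 68) = (-92 + t)*(68 + b))
O - s(54, 192) = -6424 - (-6256 - 92*192 + 68*54 + 192*54) = -6424 - (-6256 - 17664 + 3672 + 10368) = -6424 - 1*(-9880) = -6424 + 9880 = 3456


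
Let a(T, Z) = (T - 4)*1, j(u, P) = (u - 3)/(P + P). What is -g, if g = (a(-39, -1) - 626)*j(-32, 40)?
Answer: -4683/16 ≈ -292.69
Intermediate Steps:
j(u, P) = (-3 + u)/(2*P) (j(u, P) = (-3 + u)/((2*P)) = (-3 + u)*(1/(2*P)) = (-3 + u)/(2*P))
a(T, Z) = -4 + T (a(T, Z) = (-4 + T)*1 = -4 + T)
g = 4683/16 (g = ((-4 - 39) - 626)*((½)*(-3 - 32)/40) = (-43 - 626)*((½)*(1/40)*(-35)) = -669*(-7/16) = 4683/16 ≈ 292.69)
-g = -1*4683/16 = -4683/16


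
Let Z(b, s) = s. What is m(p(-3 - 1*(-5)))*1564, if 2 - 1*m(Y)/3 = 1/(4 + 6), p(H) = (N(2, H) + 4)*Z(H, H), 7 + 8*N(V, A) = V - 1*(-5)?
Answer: 44574/5 ≈ 8914.8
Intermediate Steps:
N(V, A) = -¼ + V/8 (N(V, A) = -7/8 + (V - 1*(-5))/8 = -7/8 + (V + 5)/8 = -7/8 + (5 + V)/8 = -7/8 + (5/8 + V/8) = -¼ + V/8)
p(H) = 4*H (p(H) = ((-¼ + (⅛)*2) + 4)*H = ((-¼ + ¼) + 4)*H = (0 + 4)*H = 4*H)
m(Y) = 57/10 (m(Y) = 6 - 3/(4 + 6) = 6 - 3/10 = 57/10)
m(p(-3 - 1*(-5)))*1564 = (57/10)*1564 = 44574/5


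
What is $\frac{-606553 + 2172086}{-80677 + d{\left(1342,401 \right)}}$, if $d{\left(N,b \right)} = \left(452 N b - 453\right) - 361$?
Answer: $\frac{1565533}{243158693} \approx 0.0064383$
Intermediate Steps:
$d{\left(N,b \right)} = -814 + 452 N b$ ($d{\left(N,b \right)} = \left(452 N b - 453\right) - 361 = \left(-453 + 452 N b\right) - 361 = -814 + 452 N b$)
$\frac{-606553 + 2172086}{-80677 + d{\left(1342,401 \right)}} = \frac{-606553 + 2172086}{-80677 - \left(814 - 243240184\right)} = \frac{1565533}{-80677 + \left(-814 + 243240184\right)} = \frac{1565533}{-80677 + 243239370} = \frac{1565533}{243158693}$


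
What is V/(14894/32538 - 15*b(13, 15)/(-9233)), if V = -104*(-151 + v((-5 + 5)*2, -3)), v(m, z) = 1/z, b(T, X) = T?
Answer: 107460523352/3269573 ≈ 32867.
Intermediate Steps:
V = 47216/3 (V = -104*(-151 + 1/(-3)) = -104*(-151 - 1/3) = -104*(-454/3) = 47216/3 ≈ 15739.)
V/(14894/32538 - 15*b(13, 15)/(-9233)) = 47216/(3*(14894/32538 - 15*13/(-9233))) = 47216/(3*(14894*(1/32538) - 195*(-1/9233))) = 47216/(3*(677/1479 + 195/9233)) = 47216/(3*(6539146/13655607)) = (47216/3)*(13655607/6539146) = 107460523352/3269573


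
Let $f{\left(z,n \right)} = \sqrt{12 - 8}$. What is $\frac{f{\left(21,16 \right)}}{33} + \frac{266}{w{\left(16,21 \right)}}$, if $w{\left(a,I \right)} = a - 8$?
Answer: $\frac{4397}{132} \approx 33.311$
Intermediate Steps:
$f{\left(z,n \right)} = 2$ ($f{\left(z,n \right)} = \sqrt{4} = 2$)
$w{\left(a,I \right)} = -8 + a$
$\frac{f{\left(21,16 \right)}}{33} + \frac{266}{w{\left(16,21 \right)}} = \frac{2}{33} + \frac{266}{-8 + 16} = 2 \cdot \frac{1}{33} + \frac{266}{8} = \frac{2}{33} + 266 \cdot \frac{1}{8} = \frac{2}{33} + \frac{133}{4} = \frac{4397}{132}$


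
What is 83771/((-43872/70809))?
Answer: -1977246913/14624 ≈ -1.3521e+5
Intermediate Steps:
83771/((-43872/70809)) = 83771/((-43872*1/70809)) = 83771/(-14624/23603) = 83771*(-23603/14624) = -1977246913/14624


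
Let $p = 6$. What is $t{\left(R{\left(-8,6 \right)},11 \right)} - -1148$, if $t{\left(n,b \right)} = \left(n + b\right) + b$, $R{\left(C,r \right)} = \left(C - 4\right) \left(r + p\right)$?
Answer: $1026$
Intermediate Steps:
$R{\left(C,r \right)} = \left(-4 + C\right) \left(6 + r\right)$ ($R{\left(C,r \right)} = \left(C - 4\right) \left(r + 6\right) = \left(-4 + C\right) \left(6 + r\right)$)
$t{\left(n,b \right)} = n + 2 b$ ($t{\left(n,b \right)} = \left(b + n\right) + b = n + 2 b$)
$t{\left(R{\left(-8,6 \right)},11 \right)} - -1148 = \left(\left(-24 - 24 + 6 \left(-8\right) - 48\right) + 2 \cdot 11\right) - -1148 = \left(\left(-24 - 24 - 48 - 48\right) + 22\right) + 1148 = \left(-144 + 22\right) + 1148 = -122 + 1148 = 1026$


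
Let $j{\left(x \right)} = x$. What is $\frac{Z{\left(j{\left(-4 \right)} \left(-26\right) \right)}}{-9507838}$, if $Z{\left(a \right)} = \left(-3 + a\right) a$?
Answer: $- \frac{5252}{4753919} \approx -0.0011048$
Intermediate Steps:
$Z{\left(a \right)} = a \left(-3 + a\right)$
$\frac{Z{\left(j{\left(-4 \right)} \left(-26\right) \right)}}{-9507838} = \frac{\left(-4\right) \left(-26\right) \left(-3 - -104\right)}{-9507838} = 104 \left(-3 + 104\right) \left(- \frac{1}{9507838}\right) = 104 \cdot 101 \left(- \frac{1}{9507838}\right) = 10504 \left(- \frac{1}{9507838}\right) = - \frac{5252}{4753919}$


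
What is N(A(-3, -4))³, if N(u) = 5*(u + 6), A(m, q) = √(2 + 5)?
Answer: 42750 + 14375*√7 ≈ 80783.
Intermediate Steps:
A(m, q) = √7
N(u) = 30 + 5*u (N(u) = 5*(6 + u) = 30 + 5*u)
N(A(-3, -4))³ = (30 + 5*√7)³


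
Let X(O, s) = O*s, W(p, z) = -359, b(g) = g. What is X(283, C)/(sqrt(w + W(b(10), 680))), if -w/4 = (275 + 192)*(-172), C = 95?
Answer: 26885*sqrt(320937)/320937 ≈ 47.457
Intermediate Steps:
w = 321296 (w = -4*(275 + 192)*(-172) = -1868*(-172) = -4*(-80324) = 321296)
X(283, C)/(sqrt(w + W(b(10), 680))) = (283*95)/(sqrt(321296 - 359)) = 26885/(sqrt(320937)) = 26885*(sqrt(320937)/320937) = 26885*sqrt(320937)/320937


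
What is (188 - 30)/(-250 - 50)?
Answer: -79/150 ≈ -0.52667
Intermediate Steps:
(188 - 30)/(-250 - 50) = 158/(-300) = 158*(-1/300) = -79/150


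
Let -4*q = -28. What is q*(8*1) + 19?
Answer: 75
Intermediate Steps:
q = 7 (q = -¼*(-28) = 7)
q*(8*1) + 19 = 7*(8*1) + 19 = 7*8 + 19 = 56 + 19 = 75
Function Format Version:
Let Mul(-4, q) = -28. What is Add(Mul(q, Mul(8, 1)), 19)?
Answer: 75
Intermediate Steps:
q = 7 (q = Mul(Rational(-1, 4), -28) = 7)
Add(Mul(q, Mul(8, 1)), 19) = Add(Mul(7, Mul(8, 1)), 19) = Add(Mul(7, 8), 19) = Add(56, 19) = 75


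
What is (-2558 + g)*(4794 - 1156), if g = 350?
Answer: -8032704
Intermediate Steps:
(-2558 + g)*(4794 - 1156) = (-2558 + 350)*(4794 - 1156) = -2208*3638 = -8032704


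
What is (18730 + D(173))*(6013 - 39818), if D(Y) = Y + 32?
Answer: -640097675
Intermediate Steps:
D(Y) = 32 + Y
(18730 + D(173))*(6013 - 39818) = (18730 + (32 + 173))*(6013 - 39818) = (18730 + 205)*(-33805) = 18935*(-33805) = -640097675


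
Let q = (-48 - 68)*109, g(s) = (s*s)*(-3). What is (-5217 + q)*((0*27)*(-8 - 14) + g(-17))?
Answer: 15485487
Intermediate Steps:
g(s) = -3*s**2 (g(s) = s**2*(-3) = -3*s**2)
q = -12644 (q = -116*109 = -12644)
(-5217 + q)*((0*27)*(-8 - 14) + g(-17)) = (-5217 - 12644)*((0*27)*(-8 - 14) - 3*(-17)**2) = -17861*(0*(-22) - 3*289) = -17861*(0 - 867) = -17861*(-867) = 15485487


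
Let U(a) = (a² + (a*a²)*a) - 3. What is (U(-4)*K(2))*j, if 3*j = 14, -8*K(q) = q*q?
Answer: -1883/3 ≈ -627.67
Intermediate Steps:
K(q) = -q²/8 (K(q) = -q*q/8 = -q²/8)
j = 14/3 (j = (⅓)*14 = 14/3 ≈ 4.6667)
U(a) = -3 + a² + a⁴ (U(a) = (a² + a³*a) - 3 = (a² + a⁴) - 3 = -3 + a² + a⁴)
(U(-4)*K(2))*j = ((-3 + (-4)² + (-4)⁴)*(-⅛*2²))*(14/3) = ((-3 + 16 + 256)*(-⅛*4))*(14/3) = (269*(-½))*(14/3) = -269/2*14/3 = -1883/3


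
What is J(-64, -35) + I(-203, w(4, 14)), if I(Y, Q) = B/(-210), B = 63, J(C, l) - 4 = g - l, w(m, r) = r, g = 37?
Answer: 757/10 ≈ 75.700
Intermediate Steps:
J(C, l) = 41 - l (J(C, l) = 4 + (37 - l) = 41 - l)
I(Y, Q) = -3/10 (I(Y, Q) = 63/(-210) = 63*(-1/210) = -3/10)
J(-64, -35) + I(-203, w(4, 14)) = (41 - 1*(-35)) - 3/10 = (41 + 35) - 3/10 = 76 - 3/10 = 757/10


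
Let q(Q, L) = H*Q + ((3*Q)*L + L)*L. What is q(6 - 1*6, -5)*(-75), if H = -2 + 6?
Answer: -1875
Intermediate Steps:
H = 4
q(Q, L) = 4*Q + L*(L + 3*L*Q) (q(Q, L) = 4*Q + ((3*Q)*L + L)*L = 4*Q + (3*L*Q + L)*L = 4*Q + (L + 3*L*Q)*L = 4*Q + L*(L + 3*L*Q))
q(6 - 1*6, -5)*(-75) = ((-5)² + 4*(6 - 1*6) + 3*(6 - 1*6)*(-5)²)*(-75) = (25 + 4*(6 - 6) + 3*(6 - 6)*25)*(-75) = (25 + 4*0 + 3*0*25)*(-75) = (25 + 0 + 0)*(-75) = 25*(-75) = -1875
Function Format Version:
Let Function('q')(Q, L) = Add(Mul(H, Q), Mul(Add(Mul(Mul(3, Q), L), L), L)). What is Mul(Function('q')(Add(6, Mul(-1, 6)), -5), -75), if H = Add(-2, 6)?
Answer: -1875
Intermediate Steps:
H = 4
Function('q')(Q, L) = Add(Mul(4, Q), Mul(L, Add(L, Mul(3, L, Q)))) (Function('q')(Q, L) = Add(Mul(4, Q), Mul(Add(Mul(Mul(3, Q), L), L), L)) = Add(Mul(4, Q), Mul(Add(Mul(3, L, Q), L), L)) = Add(Mul(4, Q), Mul(Add(L, Mul(3, L, Q)), L)) = Add(Mul(4, Q), Mul(L, Add(L, Mul(3, L, Q)))))
Mul(Function('q')(Add(6, Mul(-1, 6)), -5), -75) = Mul(Add(Pow(-5, 2), Mul(4, Add(6, Mul(-1, 6))), Mul(3, Add(6, Mul(-1, 6)), Pow(-5, 2))), -75) = Mul(Add(25, Mul(4, Add(6, -6)), Mul(3, Add(6, -6), 25)), -75) = Mul(Add(25, Mul(4, 0), Mul(3, 0, 25)), -75) = Mul(Add(25, 0, 0), -75) = Mul(25, -75) = -1875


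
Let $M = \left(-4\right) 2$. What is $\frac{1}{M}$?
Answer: $- \frac{1}{8} \approx -0.125$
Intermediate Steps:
$M = -8$
$\frac{1}{M} = \frac{1}{-8} = - \frac{1}{8}$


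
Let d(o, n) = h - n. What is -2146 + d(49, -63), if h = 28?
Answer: -2055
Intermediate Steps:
d(o, n) = 28 - n
-2146 + d(49, -63) = -2146 + (28 - 1*(-63)) = -2146 + (28 + 63) = -2146 + 91 = -2055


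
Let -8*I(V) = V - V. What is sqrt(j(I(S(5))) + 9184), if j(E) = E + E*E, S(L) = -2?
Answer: 4*sqrt(574) ≈ 95.833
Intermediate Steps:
I(V) = 0 (I(V) = -(V - V)/8 = -1/8*0 = 0)
j(E) = E + E**2
sqrt(j(I(S(5))) + 9184) = sqrt(0*(1 + 0) + 9184) = sqrt(0*1 + 9184) = sqrt(0 + 9184) = sqrt(9184) = 4*sqrt(574)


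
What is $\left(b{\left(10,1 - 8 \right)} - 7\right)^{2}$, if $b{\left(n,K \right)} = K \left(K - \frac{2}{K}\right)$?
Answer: $1600$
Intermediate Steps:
$\left(b{\left(10,1 - 8 \right)} - 7\right)^{2} = \left(\left(-2 + \left(1 - 8\right)^{2}\right) - 7\right)^{2} = \left(\left(-2 + \left(-7\right)^{2}\right) - 7\right)^{2} = \left(\left(-2 + 49\right) - 7\right)^{2} = \left(47 - 7\right)^{2} = 40^{2} = 1600$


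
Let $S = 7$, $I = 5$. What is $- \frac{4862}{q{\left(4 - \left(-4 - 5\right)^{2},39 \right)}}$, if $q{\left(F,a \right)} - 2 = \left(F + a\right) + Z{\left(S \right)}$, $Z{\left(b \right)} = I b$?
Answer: $4862$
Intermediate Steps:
$Z{\left(b \right)} = 5 b$
$q{\left(F,a \right)} = 37 + F + a$ ($q{\left(F,a \right)} = 2 + \left(\left(F + a\right) + 5 \cdot 7\right) = 2 + \left(\left(F + a\right) + 35\right) = 2 + \left(35 + F + a\right) = 37 + F + a$)
$- \frac{4862}{q{\left(4 - \left(-4 - 5\right)^{2},39 \right)}} = - \frac{4862}{37 + \left(4 - \left(-4 - 5\right)^{2}\right) + 39} = - \frac{4862}{37 + \left(4 - \left(-9\right)^{2}\right) + 39} = - \frac{4862}{37 + \left(4 - 81\right) + 39} = - \frac{4862}{37 - 77 + 39} = - \frac{4862}{-1} = \left(-4862\right) \left(-1\right) = 4862$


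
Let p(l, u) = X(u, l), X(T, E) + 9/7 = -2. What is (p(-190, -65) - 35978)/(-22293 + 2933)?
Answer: 251869/135520 ≈ 1.8585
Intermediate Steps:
X(T, E) = -23/7 (X(T, E) = -9/7 - 2 = -23/7)
p(l, u) = -23/7
(p(-190, -65) - 35978)/(-22293 + 2933) = (-23/7 - 35978)/(-22293 + 2933) = -251869/7/(-19360) = -251869/7*(-1/19360) = 251869/135520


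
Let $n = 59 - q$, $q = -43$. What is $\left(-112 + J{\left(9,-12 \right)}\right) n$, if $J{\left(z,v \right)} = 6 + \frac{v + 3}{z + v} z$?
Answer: $-8058$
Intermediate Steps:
$n = 102$ ($n = 59 - -43 = 59 + 43 = 102$)
$J{\left(z,v \right)} = 6 + \frac{z \left(3 + v\right)}{v + z}$ ($J{\left(z,v \right)} = 6 + \frac{3 + v}{v + z} z = 6 + \frac{z \left(3 + v\right)}{v + z}$)
$\left(-112 + J{\left(9,-12 \right)}\right) n = \left(-112 + \frac{6 \left(-12\right) + 9 \cdot 9 - 108}{-12 + 9}\right) 102 = \left(-112 + \frac{-72 + 81 - 108}{-3}\right) 102 = \left(-112 - -33\right) 102 = \left(-112 + 33\right) 102 = \left(-79\right) 102 = -8058$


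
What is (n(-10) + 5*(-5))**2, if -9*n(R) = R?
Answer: 46225/81 ≈ 570.68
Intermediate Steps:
n(R) = -R/9
(n(-10) + 5*(-5))**2 = (-1/9*(-10) + 5*(-5))**2 = (10/9 - 25)**2 = (-215/9)**2 = 46225/81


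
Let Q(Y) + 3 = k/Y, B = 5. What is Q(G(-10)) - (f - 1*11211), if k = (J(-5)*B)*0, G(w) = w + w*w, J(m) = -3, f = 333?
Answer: 10875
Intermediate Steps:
G(w) = w + w**2
k = 0 (k = -3*5*0 = -15*0 = 0)
Q(Y) = -3 (Q(Y) = -3 + 0/Y = -3 + 0 = -3)
Q(G(-10)) - (f - 1*11211) = -3 - (333 - 1*11211) = -3 - (333 - 11211) = -3 - 1*(-10878) = -3 + 10878 = 10875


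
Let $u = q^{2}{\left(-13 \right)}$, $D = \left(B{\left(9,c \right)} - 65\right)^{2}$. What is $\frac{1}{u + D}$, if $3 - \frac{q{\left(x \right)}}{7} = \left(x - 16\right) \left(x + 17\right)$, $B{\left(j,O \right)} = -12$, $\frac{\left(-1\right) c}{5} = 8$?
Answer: $\frac{1}{699818} \approx 1.4289 \cdot 10^{-6}$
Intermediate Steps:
$c = -40$ ($c = \left(-5\right) 8 = -40$)
$D = 5929$ ($D = \left(-12 - 65\right)^{2} = \left(-77\right)^{2} = 5929$)
$q{\left(x \right)} = 21 - 7 \left(-16 + x\right) \left(17 + x\right)$ ($q{\left(x \right)} = 21 - 7 \left(x - 16\right) \left(x + 17\right) = 21 - 7 \left(-16 + x\right) \left(17 + x\right)$)
$u = 693889$ ($u = \left(1925 - -91 - 7 \left(-13\right)^{2}\right)^{2} = \left(1925 + 91 - 1183\right)^{2} = 833^{2} = 693889$)
$\frac{1}{u + D} = \frac{1}{693889 + 5929} = \frac{1}{699818}$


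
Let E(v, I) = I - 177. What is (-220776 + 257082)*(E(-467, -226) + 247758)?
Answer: 8980470630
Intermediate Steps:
E(v, I) = -177 + I
(-220776 + 257082)*(E(-467, -226) + 247758) = (-220776 + 257082)*((-177 - 226) + 247758) = 36306*(-403 + 247758) = 36306*247355 = 8980470630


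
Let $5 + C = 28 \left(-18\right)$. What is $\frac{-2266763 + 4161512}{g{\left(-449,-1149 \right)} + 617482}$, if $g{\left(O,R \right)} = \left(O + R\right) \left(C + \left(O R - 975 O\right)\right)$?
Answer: $- \frac{1894749}{1522543384} \approx -0.0012445$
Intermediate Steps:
$C = -509$ ($C = -5 + 28 \left(-18\right) = -5 - 504 = -509$)
$g{\left(O,R \right)} = \left(O + R\right) \left(-509 - 975 O + O R\right)$ ($g{\left(O,R \right)} = \left(O + R\right) \left(-509 + \left(O R - 975 O\right)\right) = \left(O + R\right) \left(-509 + \left(- 975 O + O R\right)\right) = \left(O + R\right) \left(-509 - 975 O + O R\right)$)
$\frac{-2266763 + 4161512}{g{\left(-449,-1149 \right)} + 617482} = \frac{-2266763 + 4161512}{\left(- 975 \left(-449\right)^{2} - -228541 - -584841 - 449 \left(-1149\right)^{2} - 1149 \left(-449\right)^{2} - \left(-437775\right) \left(-1149\right)\right) + 617482} = \frac{1894749}{\left(\left(-975\right) 201601 + 228541 + 584841 - 592770249 - 231639549 - 503003475\right) + 617482} = \frac{1894749}{\left(-196560975 + 228541 + 584841 - 592770249 - 231639549 - 503003475\right) + 617482} = \frac{1894749}{-1523160866 + 617482} = \frac{1894749}{-1522543384} = 1894749 \left(- \frac{1}{1522543384}\right) = - \frac{1894749}{1522543384}$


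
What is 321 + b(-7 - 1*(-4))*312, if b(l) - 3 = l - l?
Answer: 1257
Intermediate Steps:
b(l) = 3 (b(l) = 3 + (l - l) = 3 + 0 = 3)
321 + b(-7 - 1*(-4))*312 = 321 + 3*312 = 321 + 936 = 1257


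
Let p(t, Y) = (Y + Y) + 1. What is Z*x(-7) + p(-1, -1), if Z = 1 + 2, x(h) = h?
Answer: -22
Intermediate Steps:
Z = 3
p(t, Y) = 1 + 2*Y (p(t, Y) = 2*Y + 1 = 1 + 2*Y)
Z*x(-7) + p(-1, -1) = 3*(-7) + (1 + 2*(-1)) = -21 + (1 - 2) = -21 - 1 = -22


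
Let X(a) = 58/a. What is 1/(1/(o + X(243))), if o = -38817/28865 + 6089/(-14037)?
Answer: -50537848904/32819418405 ≈ -1.5399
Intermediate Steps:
o = -720633214/405178005 (o = -38817*1/28865 + 6089*(-1/14037) = -38817/28865 - 6089/14037 = -720633214/405178005 ≈ -1.7786)
1/(1/(o + X(243))) = 1/(1/(-720633214/405178005 + 58/243)) = 1/(1/(-50537848904/32819418405)) = 1/(-32819418405/50537848904) = -50537848904/32819418405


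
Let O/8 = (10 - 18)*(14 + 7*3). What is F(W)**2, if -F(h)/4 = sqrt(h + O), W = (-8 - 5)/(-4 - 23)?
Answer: -967472/27 ≈ -35832.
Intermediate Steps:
W = 13/27 (W = -13/(-27) = -13*(-1/27) = 13/27 ≈ 0.48148)
O = -2240 (O = 8*((10 - 18)*(14 + 7*3)) = 8*(-8*(14 + 21)) = 8*(-8*35) = 8*(-280) = -2240)
F(h) = -4*sqrt(-2240 + h) (F(h) = -4*sqrt(h - 2240) = -4*sqrt(-2240 + h))
F(W)**2 = (-4*sqrt(-2240 + 13/27))**2 = (-4*I*sqrt(181401)/9)**2 = -967472/27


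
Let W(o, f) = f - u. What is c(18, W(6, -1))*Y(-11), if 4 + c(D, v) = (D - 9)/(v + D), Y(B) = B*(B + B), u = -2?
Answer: -16214/19 ≈ -853.37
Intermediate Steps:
W(o, f) = 2 + f (W(o, f) = f - 1*(-2) = f + 2 = 2 + f)
Y(B) = 2*B² (Y(B) = B*(2*B) = 2*B²)
c(D, v) = -4 + (-9 + D)/(D + v) (c(D, v) = -4 + (D - 9)/(v + D) = -4 + (-9 + D)/(D + v))
c(18, W(6, -1))*Y(-11) = ((-9 - 4*(2 - 1) - 3*18)/(18 + (2 - 1)))*(2*(-11)²) = ((-9 - 4*1 - 54)/(18 + 1))*(2*121) = ((-9 - 4 - 54)/19)*242 = ((1/19)*(-67))*242 = -67/19*242 = -16214/19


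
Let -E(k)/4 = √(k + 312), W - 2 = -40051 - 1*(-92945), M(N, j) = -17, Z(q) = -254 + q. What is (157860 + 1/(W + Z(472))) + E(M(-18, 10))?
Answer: 8384576041/53114 - 4*√295 ≈ 1.5779e+5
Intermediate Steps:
W = 52896 (W = 2 + (-40051 - 1*(-92945)) = 2 + (-40051 + 92945) = 2 + 52894 = 52896)
E(k) = -4*√(312 + k) (E(k) = -4*√(k + 312) = -4*√(312 + k))
(157860 + 1/(W + Z(472))) + E(M(-18, 10)) = (157860 + 1/(52896 + (-254 + 472))) - 4*√(312 - 17) = (157860 + 1/(52896 + 218)) - 4*√295 = (157860 + 1/53114) - 4*√295 = 8384576041/53114 - 4*√295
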